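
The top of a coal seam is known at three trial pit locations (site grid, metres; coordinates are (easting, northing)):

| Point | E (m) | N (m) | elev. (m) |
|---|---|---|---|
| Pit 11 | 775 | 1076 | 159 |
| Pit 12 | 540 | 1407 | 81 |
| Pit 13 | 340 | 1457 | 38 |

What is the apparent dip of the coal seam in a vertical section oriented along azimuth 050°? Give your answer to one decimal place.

Two edge vectors: Pit 11→Pit 12 = (-235, 331, -78), Pit 11→Pit 13 = (-435, 381, -121).
Normal n = (Pit 11→Pit 12) × (Pit 11→Pit 13) = (-10333, 5495, 54450).
So ∂z/∂E = −n_x/n_z = 0.18977 and ∂z/∂N = −n_y/n_z = −0.10092.
Unit vector along 050° is (sin 50°, cos 50°) = (0.7660, 0.6428).
Slope in that direction = a·(0.7660) + b·(0.6428) = 0.08050.
Apparent dip = arctan|0.08050| = 4.6° (true dip is 12.1°, so apparent ≤ true as expected).

4.6°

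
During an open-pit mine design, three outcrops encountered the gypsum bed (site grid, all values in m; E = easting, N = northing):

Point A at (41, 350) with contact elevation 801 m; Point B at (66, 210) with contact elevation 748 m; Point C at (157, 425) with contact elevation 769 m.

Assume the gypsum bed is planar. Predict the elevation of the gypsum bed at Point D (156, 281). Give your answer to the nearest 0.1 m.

Let the plane be z = a·E + b·N + c.
Point B−Point A: 25a − 140b = −53;  Point C−Point A: 116a + 75b = −32.
Solving gives a = −0.46674, b = 0.29522.
Then c = 801 − a·41 − b·350 = 716.81.
At (156, 281): z = −72.8 + 83.0 + 716.81 = 727.0 m.

727.0 m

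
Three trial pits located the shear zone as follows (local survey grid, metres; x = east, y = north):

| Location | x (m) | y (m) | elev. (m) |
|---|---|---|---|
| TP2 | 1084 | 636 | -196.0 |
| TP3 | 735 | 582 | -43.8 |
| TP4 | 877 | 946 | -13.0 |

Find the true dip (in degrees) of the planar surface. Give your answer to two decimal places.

28.79°

Let the plane be z = a·x + b·y + c.
TP3−TP2: −349a − 54b = 152.2;  TP4−TP2: −207a + 310b = 183.
Solving gives a = −0.47805, b = 0.27111.
Gradient magnitude |∇z| = √(a² + b²) = √(0.22853 + 0.07350) = 0.54957.
True dip = arctan(0.54957) = 28.79°, dipping toward ESE (azimuth ≈ 120°).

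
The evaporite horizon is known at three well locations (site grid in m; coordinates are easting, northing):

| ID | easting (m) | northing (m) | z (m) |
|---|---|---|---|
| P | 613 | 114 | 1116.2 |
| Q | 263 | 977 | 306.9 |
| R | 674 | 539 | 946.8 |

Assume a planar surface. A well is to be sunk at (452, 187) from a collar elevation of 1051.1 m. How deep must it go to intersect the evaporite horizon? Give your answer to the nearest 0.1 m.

132.4 m

Let the plane be z = a·easting + b·northing + c.
Q−P: −350a + 863b = −809.3;  R−P: 61a + 425b = −169.4.
Solving gives a = 0.98196, b = −0.53953.
Then c = 1116.2 − a·613 − b·114 = 575.76.
At (452, 187): z_contact = 443.85 − 100.89 + 575.76 = 918.72 m.
Depth below ground = 1051.1 − 918.72 = 132.4 m.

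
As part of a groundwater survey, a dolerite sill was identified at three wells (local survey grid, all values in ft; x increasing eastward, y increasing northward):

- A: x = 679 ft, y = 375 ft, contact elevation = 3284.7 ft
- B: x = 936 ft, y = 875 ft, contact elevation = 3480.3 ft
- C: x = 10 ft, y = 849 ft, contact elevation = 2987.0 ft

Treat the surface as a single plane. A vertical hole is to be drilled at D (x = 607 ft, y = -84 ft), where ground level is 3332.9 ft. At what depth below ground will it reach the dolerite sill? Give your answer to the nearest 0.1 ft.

141.0 ft

Two edge vectors: A→B = (257, 500, 195.6), A→C = (-669, 474, -297.7).
Normal n = (A→B) × (A→C) = (-241564.4, -54347.5, 456318).
So ∂z/∂x = −n_x/n_z = 0.52938 and ∂z/∂y = −n_y/n_z = 0.11910.
Intercept c from A: 3284.7 − 359.45 − 44.66 = 2880.59.
At (607, -84): z_contact = 321.33 − 10.00 + 2880.59 = 3191.92 ft.
Depth below ground = 3332.9 − 3191.92 = 141.0 ft.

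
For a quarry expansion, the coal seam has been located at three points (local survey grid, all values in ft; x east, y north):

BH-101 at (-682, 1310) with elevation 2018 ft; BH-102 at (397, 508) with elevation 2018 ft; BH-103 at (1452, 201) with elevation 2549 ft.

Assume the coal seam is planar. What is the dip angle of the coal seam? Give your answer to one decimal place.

54.2°

Two edge vectors: BH-101→BH-102 = (1079, -802, 0), BH-101→BH-103 = (2134, -1109, 531).
Normal n = (BH-101→BH-102) × (BH-101→BH-103) = (-425862, -572949, 514857).
So ∂z/∂x = −n_x/n_z = 0.82715 and ∂z/∂y = −n_y/n_z = 1.11283.
Gradient magnitude |∇z| = √(a² + b²) = √(0.68417 + 1.23839) = 1.38657.
True dip = arctan(1.38657) = 54.2°, dipping toward SW (azimuth ≈ 217°).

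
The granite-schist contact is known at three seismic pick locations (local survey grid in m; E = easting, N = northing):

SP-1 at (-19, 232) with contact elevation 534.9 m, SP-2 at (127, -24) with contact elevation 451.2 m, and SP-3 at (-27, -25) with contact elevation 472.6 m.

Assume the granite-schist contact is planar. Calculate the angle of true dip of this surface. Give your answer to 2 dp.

Two edge vectors: SP-1→SP-2 = (146, -256, -83.7), SP-1→SP-3 = (-8, -257, -62.3).
Normal n = (SP-1→SP-2) × (SP-1→SP-3) = (-5562.1, 9765.4, -39570).
So ∂z/∂E = −n_x/n_z = −0.14056 and ∂z/∂N = −n_y/n_z = 0.24679.
Gradient magnitude |∇z| = √(a² + b²) = √(0.01976 + 0.06090) = 0.28401.
True dip = arctan(0.28401) = 15.86°, dipping toward SSE (azimuth ≈ 150°).

15.86°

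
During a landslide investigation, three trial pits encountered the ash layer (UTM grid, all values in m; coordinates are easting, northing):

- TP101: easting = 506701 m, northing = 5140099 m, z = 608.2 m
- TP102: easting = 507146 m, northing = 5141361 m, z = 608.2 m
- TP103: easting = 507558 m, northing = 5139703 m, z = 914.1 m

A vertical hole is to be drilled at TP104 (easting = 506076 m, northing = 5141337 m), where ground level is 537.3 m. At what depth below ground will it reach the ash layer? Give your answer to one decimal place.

254.9 m

Two edge vectors: TP101→TP102 = (445, 1262, 0), TP101→TP103 = (857, -396, 305.9).
Normal n = (TP101→TP102) × (TP101→TP103) = (386045.8, -136125.5, -1257754).
So ∂z/∂easting = −n_x/n_z = 0.306932675 and ∂z/∂northing = −n_y/n_z = −0.108229034.
Intercept c from TP101: 608.2 − 155523.09 + 556307.95 = 401393.05.
At (506076, 5141337): z_contact = 155331.26 − 556441.94 + 401393.05 = 282.38 m.
Depth below ground = 537.3 − 282.38 = 254.9 m.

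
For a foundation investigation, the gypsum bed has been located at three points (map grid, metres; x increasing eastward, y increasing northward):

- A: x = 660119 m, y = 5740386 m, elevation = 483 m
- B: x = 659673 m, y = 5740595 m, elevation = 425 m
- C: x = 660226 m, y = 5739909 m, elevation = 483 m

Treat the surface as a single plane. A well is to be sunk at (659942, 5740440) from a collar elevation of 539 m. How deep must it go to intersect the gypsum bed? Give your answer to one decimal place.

Two edge vectors: A→B = (-446, 209, -58), A→C = (107, -477, 0).
Normal n = (A→B) × (A→C) = (-27666, -6206, 190379).
So ∂z/∂x = −n_x/n_z = 0.145320650 and ∂z/∂y = −n_y/n_z = 0.032598133.
Intercept c from A: 483 − 95928.92 − 187125.87 = −282571.79.
At (659942, 5740440): z_contact = 95903.20 + 187127.63 − 282571.79 = 459.04 m.
Depth below ground = 539 − 459.04 = 80.0 m.

80.0 m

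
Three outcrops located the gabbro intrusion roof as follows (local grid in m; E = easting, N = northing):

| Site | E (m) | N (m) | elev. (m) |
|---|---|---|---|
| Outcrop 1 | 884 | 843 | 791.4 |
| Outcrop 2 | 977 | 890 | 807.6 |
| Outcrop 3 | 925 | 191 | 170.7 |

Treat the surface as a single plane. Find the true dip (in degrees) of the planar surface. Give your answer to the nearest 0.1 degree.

44.4°

Let the plane be z = a·E + b·N + c.
Outcrop 2−Outcrop 1: 93a + 47b = 16.2;  Outcrop 3−Outcrop 1: 41a − 652b = −620.7.
Solving gives a = −0.29747, b = 0.93329.
Gradient magnitude |∇z| = √(a² + b²) = √(0.08849 + 0.87103) = 0.97955.
True dip = arctan(0.97955) = 44.4°, dipping toward SSE (azimuth ≈ 162°).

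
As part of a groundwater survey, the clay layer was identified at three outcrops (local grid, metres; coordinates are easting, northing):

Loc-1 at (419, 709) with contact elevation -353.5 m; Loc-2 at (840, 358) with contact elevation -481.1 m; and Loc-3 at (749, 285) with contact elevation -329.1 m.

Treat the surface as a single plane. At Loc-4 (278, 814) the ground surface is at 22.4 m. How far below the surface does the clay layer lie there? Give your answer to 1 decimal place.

322.7 m

Let the plane be z = a·easting + b·northing + c.
Loc-2−Loc-1: 421a − 351b = −127.6;  Loc-3−Loc-1: 330a − 424b = 24.4.
Solving gives a = −0.99989, b = −0.83576.
Then c = -353.5 − a·419 − b·709 = 658.01.
At (278, 814): z_contact = −277.97 − 680.31 + 658.01 = -300.27 m.
Depth below ground = 22.4 − (-300.27) = 322.7 m.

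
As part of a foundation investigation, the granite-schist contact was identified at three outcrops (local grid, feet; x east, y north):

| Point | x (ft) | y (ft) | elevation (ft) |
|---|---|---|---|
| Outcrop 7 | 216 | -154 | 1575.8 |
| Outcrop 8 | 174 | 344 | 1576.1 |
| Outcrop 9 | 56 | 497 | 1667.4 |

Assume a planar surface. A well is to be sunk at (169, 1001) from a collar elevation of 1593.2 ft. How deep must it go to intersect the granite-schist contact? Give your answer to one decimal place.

60.5 ft

Let the plane be z = a·x + b·y + c.
Outcrop 8−Outcrop 7: −42a + 498b = 0.3;  Outcrop 9−Outcrop 7: −160a + 651b = 91.6.
Solving gives a = −0.867849, b = −0.072590.
Then c = 1575.8 − a·216 − b·-154 = 1752.08.
At (169, 1001): z_contact = −146.67 − 72.66 + 1752.08 = 1532.75 ft.
Depth below ground = 1593.2 − 1532.75 = 60.5 ft.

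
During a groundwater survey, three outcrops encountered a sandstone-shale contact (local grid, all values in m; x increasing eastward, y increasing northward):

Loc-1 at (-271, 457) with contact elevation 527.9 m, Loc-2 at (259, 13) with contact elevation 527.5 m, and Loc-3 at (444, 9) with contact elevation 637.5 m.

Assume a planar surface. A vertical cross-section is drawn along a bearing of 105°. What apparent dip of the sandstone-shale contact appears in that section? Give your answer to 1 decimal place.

Let the plane be z = a·x + b·y + c.
Loc-2−Loc-1: 530a − 444b = −0.4;  Loc-3−Loc-1: 715a − 448b = 109.6.
Solving gives a = 0.61037, b = 0.72949.
Unit vector along 105° is (sin 105°, cos 105°) = (0.9659, -0.2588).
Slope in that direction = a·(0.9659) + b·(-0.2588) = 0.40076.
Apparent dip = arctan|0.40076| = 21.8° (true dip is 43.6°, so apparent ≤ true as expected).

21.8°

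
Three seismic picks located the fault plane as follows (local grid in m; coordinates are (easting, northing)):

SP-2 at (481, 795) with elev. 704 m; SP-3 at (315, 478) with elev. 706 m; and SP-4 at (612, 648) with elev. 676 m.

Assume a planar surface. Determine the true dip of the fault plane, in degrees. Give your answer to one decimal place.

8.8°

Let the plane be z = a·E + b·N + c.
SP-3−SP-2: −166a − 317b = 2;  SP-4−SP-2: 131a − 147b = −28.
Solving gives a = −0.13909, b = 0.06653.
Gradient magnitude |∇z| = √(a² + b²) = √(0.01935 + 0.00443) = 0.15418.
True dip = arctan(0.15418) = 8.8°, dipping toward ESE (azimuth ≈ 116°).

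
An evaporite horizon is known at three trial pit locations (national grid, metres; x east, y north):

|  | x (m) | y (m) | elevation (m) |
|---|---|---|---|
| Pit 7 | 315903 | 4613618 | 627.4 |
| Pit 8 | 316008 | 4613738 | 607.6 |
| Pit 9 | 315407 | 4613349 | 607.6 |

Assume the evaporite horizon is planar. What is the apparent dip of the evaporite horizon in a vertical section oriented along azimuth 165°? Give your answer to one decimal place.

Two edge vectors: Pit 7→Pit 8 = (105, 120, -19.8), Pit 7→Pit 9 = (-496, -269, -19.8).
Normal n = (Pit 7→Pit 8) × (Pit 7→Pit 9) = (-7702.2, 11899.8, 31275).
So ∂z/∂x = −n_x/n_z = 0.24627 and ∂z/∂y = −n_y/n_z = −0.38049.
Unit vector along 165° is (sin 165°, cos 165°) = (0.2588, -0.9659).
Slope in that direction = a·(0.2588) + b·(-0.9659) = 0.43126.
Apparent dip = arctan|0.43126| = 23.3° (true dip is 24.4°, so apparent ≤ true as expected).

23.3°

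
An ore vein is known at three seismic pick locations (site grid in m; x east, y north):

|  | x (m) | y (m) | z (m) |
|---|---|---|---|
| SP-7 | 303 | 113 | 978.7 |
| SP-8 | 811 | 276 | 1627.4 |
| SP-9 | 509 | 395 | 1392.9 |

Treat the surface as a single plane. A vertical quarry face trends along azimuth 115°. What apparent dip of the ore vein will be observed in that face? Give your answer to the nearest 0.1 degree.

Let the plane be z = a·x + b·y + c.
SP-8−SP-7: 508a + 163b = 648.7;  SP-9−SP-7: 206a + 282b = 414.2.
Solving gives a = 1.05234, b = 0.70006.
Unit vector along 115° is (sin 115°, cos 115°) = (0.9063, -0.4226).
Slope in that direction = a·(0.9063) + b·(-0.4226) = 0.65789.
Apparent dip = arctan|0.65789| = 33.3° (true dip is 51.6°, so apparent ≤ true as expected).

33.3°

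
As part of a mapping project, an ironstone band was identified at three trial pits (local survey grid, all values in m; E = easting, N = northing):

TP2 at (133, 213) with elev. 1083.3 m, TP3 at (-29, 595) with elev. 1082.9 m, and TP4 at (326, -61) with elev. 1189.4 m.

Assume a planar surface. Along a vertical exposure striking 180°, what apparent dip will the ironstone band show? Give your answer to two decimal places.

Two edge vectors: TP2→TP3 = (-162, 382, -0.4), TP2→TP4 = (193, -274, 106.1).
Normal n = (TP2→TP3) × (TP2→TP4) = (40420.6, 17111, -29338).
So ∂z/∂E = −n_x/n_z = 1.37776 and ∂z/∂N = −n_y/n_z = 0.58324.
Unit vector along 180° is (sin 180°, cos 180°) = (0.0000, -1.0000).
Slope in that direction = a·(0.0000) + b·(-1.0000) = −0.58324.
Apparent dip = arctan|0.58324| = 30.25° (true dip is 56.2°, so apparent ≤ true as expected).

30.25°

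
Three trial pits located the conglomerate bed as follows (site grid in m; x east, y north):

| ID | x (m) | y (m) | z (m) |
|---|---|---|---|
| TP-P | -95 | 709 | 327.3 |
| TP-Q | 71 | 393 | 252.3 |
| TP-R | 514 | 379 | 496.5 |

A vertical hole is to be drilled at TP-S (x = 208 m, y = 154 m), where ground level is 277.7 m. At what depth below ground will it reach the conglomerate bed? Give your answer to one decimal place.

75.6 m

Two edge vectors: TP-P→TP-Q = (166, -316, -75), TP-P→TP-R = (609, -330, 169.2).
Normal n = (TP-P→TP-Q) × (TP-P→TP-R) = (-78217.2, -73762.2, 137664).
So ∂z/∂x = −n_x/n_z = 0.56817 and ∂z/∂y = −n_y/n_z = 0.53581.
Intercept c from TP-P: 327.3 + 53.98 − 379.89 = 1.38.
At (208, 154): z_contact = 118.18 + 82.52 + 1.38 = 202.08 m.
Depth below ground = 277.7 − 202.08 = 75.6 m.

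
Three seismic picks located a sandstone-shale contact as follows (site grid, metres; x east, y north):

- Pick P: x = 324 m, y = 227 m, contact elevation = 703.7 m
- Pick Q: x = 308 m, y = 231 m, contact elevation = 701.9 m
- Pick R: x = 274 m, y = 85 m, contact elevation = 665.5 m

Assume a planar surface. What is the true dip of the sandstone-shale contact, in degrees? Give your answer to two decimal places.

15.00°

Two edge vectors: Pick P→Pick Q = (-16, 4, -1.8), Pick P→Pick R = (-50, -142, -38.2).
Normal n = (Pick P→Pick Q) × (Pick P→Pick R) = (-408.4, -521.2, 2472).
So ∂z/∂x = −n_x/n_z = 0.16521 and ∂z/∂y = −n_y/n_z = 0.21084.
Gradient magnitude |∇z| = √(a² + b²) = √(0.02729 + 0.04445) = 0.26786.
True dip = arctan(0.26786) = 15.00°, dipping toward SW (azimuth ≈ 218°).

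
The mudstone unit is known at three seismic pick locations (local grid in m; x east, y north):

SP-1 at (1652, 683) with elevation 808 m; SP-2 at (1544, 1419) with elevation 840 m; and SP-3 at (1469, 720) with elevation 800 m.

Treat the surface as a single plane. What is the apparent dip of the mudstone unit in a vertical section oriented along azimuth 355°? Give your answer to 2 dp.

Two edge vectors: SP-1→SP-2 = (-108, 736, 32), SP-1→SP-3 = (-183, 37, -8).
Normal n = (SP-1→SP-2) × (SP-1→SP-3) = (-7072, -6720, 130692).
So ∂z/∂x = −n_x/n_z = 0.05411 and ∂z/∂y = −n_y/n_z = 0.05142.
Unit vector along 355° is (sin 355°, cos 355°) = (-0.0872, 0.9962).
Slope in that direction = a·(-0.0872) + b·(0.9962) = 0.04651.
Apparent dip = arctan|0.04651| = 2.66° (true dip is 4.3°, so apparent ≤ true as expected).

2.66°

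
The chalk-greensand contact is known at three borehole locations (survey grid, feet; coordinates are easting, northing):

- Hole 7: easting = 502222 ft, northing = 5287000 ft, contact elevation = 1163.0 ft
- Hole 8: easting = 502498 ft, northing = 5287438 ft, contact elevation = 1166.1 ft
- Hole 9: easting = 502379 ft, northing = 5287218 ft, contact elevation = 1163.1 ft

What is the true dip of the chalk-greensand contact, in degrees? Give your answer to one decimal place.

Two edge vectors: Hole 7→Hole 8 = (276, 438, 3.1), Hole 7→Hole 9 = (157, 218, 0.1).
Normal n = (Hole 7→Hole 8) × (Hole 7→Hole 9) = (-632, 459.1, -8598).
So ∂z/∂easting = −n_x/n_z = −0.07351 and ∂z/∂northing = −n_y/n_z = 0.05340.
Gradient magnitude |∇z| = √(a² + b²) = √(0.00540 + 0.00285) = 0.09085.
True dip = arctan(0.09085) = 5.2°, dipping toward SE (azimuth ≈ 126°).

5.2°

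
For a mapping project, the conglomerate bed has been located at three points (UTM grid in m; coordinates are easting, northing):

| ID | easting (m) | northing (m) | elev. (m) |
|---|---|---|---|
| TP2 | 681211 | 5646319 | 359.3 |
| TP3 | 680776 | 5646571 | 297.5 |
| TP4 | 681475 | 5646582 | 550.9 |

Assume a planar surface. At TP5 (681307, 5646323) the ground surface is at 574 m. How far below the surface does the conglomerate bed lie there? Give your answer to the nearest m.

179 m

Two edge vectors: TP2→TP3 = (-435, 252, -61.8), TP2→TP4 = (264, 263, 191.6).
Normal n = (TP2→TP3) × (TP2→TP4) = (64536.6, 67030.8, -180933).
So ∂z/∂easting = −n_x/n_z = 0.35668783 and ∂z/∂northing = −n_y/n_z = 0.37047305.
Intercept c from TP2: 359.3 − 242979.68 − 2091809.01 = −2334429.39.
At (681307, 5646323): z_contact = 243013.9 + 2091810.5 − 2334429.39 = 395.0 m.
Depth below ground = 574 − 395.0 = 179 m.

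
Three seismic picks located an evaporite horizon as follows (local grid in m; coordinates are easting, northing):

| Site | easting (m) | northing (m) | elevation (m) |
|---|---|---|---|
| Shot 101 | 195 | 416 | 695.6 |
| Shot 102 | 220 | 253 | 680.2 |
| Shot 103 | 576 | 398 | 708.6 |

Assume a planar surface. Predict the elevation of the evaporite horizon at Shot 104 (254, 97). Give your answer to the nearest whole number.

666 m

Two edge vectors: Shot 101→Shot 102 = (25, -163, -15.4), Shot 101→Shot 103 = (381, -18, 13).
Normal n = (Shot 101→Shot 102) × (Shot 101→Shot 103) = (-2396.2, -6192.4, 61653).
So ∂z/∂easting = −n_x/n_z = 0.03887 and ∂z/∂northing = −n_y/n_z = 0.10044.
Intercept c from Shot 101: 695.6 − 7.58 − 41.78 = 646.24.
At (254, 97): z = 9.9 + 9.7 + 646.24 = 665.9 m.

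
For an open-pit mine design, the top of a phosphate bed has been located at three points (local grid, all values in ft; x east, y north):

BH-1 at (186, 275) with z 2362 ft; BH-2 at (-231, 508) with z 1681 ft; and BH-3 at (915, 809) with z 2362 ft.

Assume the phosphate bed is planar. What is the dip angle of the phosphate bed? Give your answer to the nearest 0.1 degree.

57.5°

Two edge vectors: BH-1→BH-2 = (-417, 233, -681), BH-1→BH-3 = (729, 534, 0).
Normal n = (BH-1→BH-2) × (BH-1→BH-3) = (363654, -496449, -392535).
So ∂z/∂x = −n_x/n_z = 0.92642 and ∂z/∂y = −n_y/n_z = −1.26473.
Gradient magnitude |∇z| = √(a² + b²) = √(0.85826 + 1.59953) = 1.56773.
True dip = arctan(1.56773) = 57.5°, dipping toward NW (azimuth ≈ 324°).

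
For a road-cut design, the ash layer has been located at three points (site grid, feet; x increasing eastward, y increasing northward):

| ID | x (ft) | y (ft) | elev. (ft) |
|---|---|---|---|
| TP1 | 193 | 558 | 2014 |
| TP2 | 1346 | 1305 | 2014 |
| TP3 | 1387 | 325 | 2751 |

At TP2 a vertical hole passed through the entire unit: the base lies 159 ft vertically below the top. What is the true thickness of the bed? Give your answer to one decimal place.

Two edge vectors: TP1→TP2 = (1153, 747, 0), TP1→TP3 = (1194, -233, 737).
Normal n = (TP1→TP2) × (TP1→TP3) = (550539, -849761, -1160567).
So ∂z/∂x = −n_x/n_z = 0.47437 and ∂z/∂y = −n_y/n_z = −0.73219.
|∇z| = √(a²+b²) = 0.87243, so dip δ = arctan(0.87243) = 41.10°.
True thickness = vertical thickness × cos δ = 159 × cos 41.10° = 119.8 ft.

119.8 ft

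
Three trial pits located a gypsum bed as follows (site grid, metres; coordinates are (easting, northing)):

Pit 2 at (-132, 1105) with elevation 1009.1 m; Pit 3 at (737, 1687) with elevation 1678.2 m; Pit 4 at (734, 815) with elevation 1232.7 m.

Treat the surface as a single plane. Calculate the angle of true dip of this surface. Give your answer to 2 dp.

Two edge vectors: Pit 2→Pit 3 = (869, 582, 669.1), Pit 2→Pit 4 = (866, -290, 223.6).
Normal n = (Pit 2→Pit 3) × (Pit 2→Pit 4) = (324174.2, 385132.2, -756022).
So ∂z/∂E = −n_x/n_z = 0.42879 and ∂z/∂N = −n_y/n_z = 0.50942.
Gradient magnitude |∇z| = √(a² + b²) = √(0.18386 + 0.25951) = 0.66586.
True dip = arctan(0.66586) = 33.66°, dipping toward SW (azimuth ≈ 220°).

33.66°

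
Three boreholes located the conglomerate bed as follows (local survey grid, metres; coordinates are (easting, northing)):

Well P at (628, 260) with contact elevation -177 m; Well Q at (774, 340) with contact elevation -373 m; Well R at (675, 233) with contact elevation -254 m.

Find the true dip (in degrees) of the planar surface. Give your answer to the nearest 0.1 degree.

Let the plane be z = a·E + b·N + c.
Well Q−Well P: 146a + 80b = −196;  Well R−Well P: 47a − 27b = −77.
Solving gives a = −1.48689, b = 0.26357.
Gradient magnitude |∇z| = √(a² + b²) = √(2.21083 + 0.06947) = 1.51007.
True dip = arctan(1.51007) = 56.5°, dipping toward E (azimuth ≈ 100°).

56.5°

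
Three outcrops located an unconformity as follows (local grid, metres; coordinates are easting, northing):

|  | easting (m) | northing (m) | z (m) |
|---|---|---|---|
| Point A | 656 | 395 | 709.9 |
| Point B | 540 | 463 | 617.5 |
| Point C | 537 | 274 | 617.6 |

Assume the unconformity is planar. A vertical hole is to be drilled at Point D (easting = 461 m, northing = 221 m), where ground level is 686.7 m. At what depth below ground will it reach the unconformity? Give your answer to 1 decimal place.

128.4 m

Two edge vectors: Point A→Point B = (-116, 68, -92.4), Point A→Point C = (-119, -121, -92.3).
Normal n = (Point A→Point B) × (Point A→Point C) = (-17456.8, 288.8, 22128).
So ∂z/∂easting = −n_x/n_z = 0.78890 and ∂z/∂northing = −n_y/n_z = −0.01305.
Intercept c from Point A: 709.9 − 517.52 + 5.16 = 197.54.
At (461, 221): z_contact = 363.68 − 2.88 + 197.54 = 558.34 m.
Depth below ground = 686.7 − 558.34 = 128.4 m.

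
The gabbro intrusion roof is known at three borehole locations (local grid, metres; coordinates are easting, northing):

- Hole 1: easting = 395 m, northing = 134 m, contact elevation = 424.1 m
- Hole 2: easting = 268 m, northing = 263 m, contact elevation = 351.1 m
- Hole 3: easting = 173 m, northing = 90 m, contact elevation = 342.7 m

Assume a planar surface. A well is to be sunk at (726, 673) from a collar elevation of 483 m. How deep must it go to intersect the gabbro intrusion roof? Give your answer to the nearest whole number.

19 m

Let the plane be z = a·easting + b·northing + c.
Hole 2−Hole 1: −127a + 129b = −73;  Hole 3−Hole 1: −222a − 44b = −81.4.
Solving gives a = 0.40065, b = −0.17145.
Then c = 424.1 − a·395 − b·134 = 288.82.
At (726, 673): z_contact = 290.9 − 115.4 + 288.82 = 464.3 m.
Depth below ground = 483 − 464.3 = 19 m.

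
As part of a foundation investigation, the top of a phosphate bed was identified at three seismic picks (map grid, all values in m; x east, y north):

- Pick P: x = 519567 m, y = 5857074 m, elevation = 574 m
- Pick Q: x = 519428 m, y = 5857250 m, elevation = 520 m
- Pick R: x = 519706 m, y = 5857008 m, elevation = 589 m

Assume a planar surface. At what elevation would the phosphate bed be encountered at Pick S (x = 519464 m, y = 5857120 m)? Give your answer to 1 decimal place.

Two edge vectors: Pick P→Pick Q = (-139, 176, -54), Pick P→Pick R = (139, -66, 15).
Normal n = (Pick P→Pick Q) × (Pick P→Pick R) = (-924, -5421, -15290).
So ∂z/∂x = −n_x/n_z = −0.060431655 and ∂z/∂y = −n_y/n_z = −0.354545455.
Intercept c from Pick P: 574 + 31398.29 + 2076598.96 = 2108571.26.
At (519464, 5857120): z = −31392.1 − 2076615.3 + 2108571.26 = 563.9 m.

563.9 m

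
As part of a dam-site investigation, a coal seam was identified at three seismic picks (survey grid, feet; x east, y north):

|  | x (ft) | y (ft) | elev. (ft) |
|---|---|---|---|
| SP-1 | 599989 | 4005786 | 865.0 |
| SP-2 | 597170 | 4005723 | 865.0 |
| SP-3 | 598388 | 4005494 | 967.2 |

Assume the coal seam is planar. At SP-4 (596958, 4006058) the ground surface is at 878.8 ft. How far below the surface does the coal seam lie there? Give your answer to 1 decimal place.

Two edge vectors: SP-1→SP-2 = (-2819, -63, 0), SP-1→SP-3 = (-1601, -292, 102.2).
Normal n = (SP-1→SP-2) × (SP-1→SP-3) = (-6438.6, 288101.8, 722285).
So ∂z/∂x = −n_x/n_z = 0.008914210 and ∂z/∂y = −n_y/n_z = −0.398875513.
Intercept c from SP-1: 865 − 5348.43 + 1597809.95 = 1593326.52.
At (596958, 4006058): z_contact = 5321.41 − 1597918.44 + 1593326.52 = 729.49 ft.
Depth below ground = 878.8 − 729.49 = 149.3 ft.

149.3 ft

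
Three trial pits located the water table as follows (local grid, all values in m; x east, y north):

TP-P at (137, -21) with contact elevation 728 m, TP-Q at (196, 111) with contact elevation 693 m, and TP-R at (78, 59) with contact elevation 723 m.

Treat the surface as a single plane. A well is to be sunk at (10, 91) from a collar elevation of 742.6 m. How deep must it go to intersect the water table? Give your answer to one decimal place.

Let the plane be z = a·x + b·y + c.
TP-Q−TP-P: 59a + 132b = −35;  TP-R−TP-P: −59a + 80b = −5.
Solving gives a = −0.17109, b = −0.18868.
Then c = 728 − a·137 − b·-21 = 747.48.
At (10, 91): z_contact = −1.71 − 17.17 + 747.48 = 728.60 m.
Depth below ground = 742.6 − 728.60 = 14.0 m.

14.0 m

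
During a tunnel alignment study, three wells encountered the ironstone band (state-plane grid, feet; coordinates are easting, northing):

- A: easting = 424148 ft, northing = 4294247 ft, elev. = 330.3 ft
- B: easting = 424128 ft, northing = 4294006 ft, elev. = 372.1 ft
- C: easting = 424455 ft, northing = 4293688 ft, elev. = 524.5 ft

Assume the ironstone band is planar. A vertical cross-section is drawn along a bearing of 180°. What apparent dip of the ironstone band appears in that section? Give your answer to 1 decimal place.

11.1°

Two edge vectors: A→B = (-20, -241, 41.8), A→C = (307, -559, 194.2).
Normal n = (A→B) × (A→C) = (-23436, 16716.6, 85167).
So ∂z/∂easting = −n_x/n_z = 0.27518 and ∂z/∂northing = −n_y/n_z = −0.19628.
Unit vector along 180° is (sin 180°, cos 180°) = (0.0000, -1.0000).
Slope in that direction = a·(0.0000) + b·(-1.0000) = 0.19628.
Apparent dip = arctan|0.19628| = 11.1° (true dip is 18.7°, so apparent ≤ true as expected).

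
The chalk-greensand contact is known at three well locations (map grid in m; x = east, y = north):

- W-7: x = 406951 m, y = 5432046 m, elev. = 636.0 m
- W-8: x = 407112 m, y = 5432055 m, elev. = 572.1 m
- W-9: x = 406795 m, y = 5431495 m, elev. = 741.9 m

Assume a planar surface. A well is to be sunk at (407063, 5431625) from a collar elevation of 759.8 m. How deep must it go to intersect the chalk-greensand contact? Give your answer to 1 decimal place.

133.6 m

Let the plane be z = a·x + b·y + c.
W-8−W-7: 161a + 9b = −63.9;  W-9−W-7: −156a − 551b = 105.9.
Solving gives a = −0.392360292, b = −0.081110335.
Then c = 636 − a·406951 − b·5432046 = 600902.48.
At (407063, 5431625): z_contact = −159715.36 − 440560.92 + 600902.48 = 626.20 m.
Depth below ground = 759.8 − 626.20 = 133.6 m.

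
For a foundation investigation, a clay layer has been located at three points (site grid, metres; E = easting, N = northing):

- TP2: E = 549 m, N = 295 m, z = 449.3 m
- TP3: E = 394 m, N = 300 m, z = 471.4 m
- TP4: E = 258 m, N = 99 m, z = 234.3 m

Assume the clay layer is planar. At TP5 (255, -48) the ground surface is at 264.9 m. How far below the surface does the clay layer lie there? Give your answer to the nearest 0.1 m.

Let the plane be z = a·E + b·N + c.
TP3−TP2: −155a + 5b = 22.1;  TP4−TP2: −291a − 196b = −215.
Solving gives a = −0.10230, b = 1.24882.
Then c = 449.3 − a·549 − b·295 = 137.06.
At (255, -48): z_contact = −26.09 − 59.94 + 137.06 = 51.03 m.
Depth below ground = 264.9 − 51.03 = 213.9 m.

213.9 m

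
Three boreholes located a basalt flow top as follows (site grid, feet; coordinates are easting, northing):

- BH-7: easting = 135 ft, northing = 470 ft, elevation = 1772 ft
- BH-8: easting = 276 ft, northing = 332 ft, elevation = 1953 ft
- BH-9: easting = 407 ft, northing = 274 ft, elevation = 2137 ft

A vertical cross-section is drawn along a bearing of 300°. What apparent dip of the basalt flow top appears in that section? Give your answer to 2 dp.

Let the plane be z = a·easting + b·northing + c.
BH-8−BH-7: 141a − 138b = 181;  BH-9−BH-7: 272a − 196b = 365.
Solving gives a = 1.50444, b = 0.22556.
Unit vector along 300° is (sin 300°, cos 300°) = (-0.8660, 0.5000).
Slope in that direction = a·(-0.8660) + b·(0.5000) = −1.19011.
Apparent dip = arctan|1.19011| = 49.96° (true dip is 56.7°, so apparent ≤ true as expected).

49.96°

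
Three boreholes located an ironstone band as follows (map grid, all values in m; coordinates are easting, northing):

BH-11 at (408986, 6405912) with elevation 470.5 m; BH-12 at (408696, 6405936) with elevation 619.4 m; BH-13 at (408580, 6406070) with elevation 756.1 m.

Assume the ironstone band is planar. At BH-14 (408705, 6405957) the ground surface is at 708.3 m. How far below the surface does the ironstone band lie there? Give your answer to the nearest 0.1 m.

80.0 m

Two edge vectors: BH-11→BH-12 = (-290, 24, 148.9), BH-11→BH-13 = (-406, 158, 285.6).
Normal n = (BH-11→BH-12) × (BH-11→BH-13) = (-16671.8, 22370.6, -36076).
So ∂z/∂easting = −n_x/n_z = −0.462129948 and ∂z/∂northing = −n_y/n_z = 0.620096463.
Intercept c from BH-11: 470.5 + 189004.68 − 3972283.37 = −3782808.19.
At (408705, 6405957): z_contact = −188874.82 + 3972311.28 − 3782808.19 = 628.26 m.
Depth below ground = 708.3 − 628.26 = 80.0 m.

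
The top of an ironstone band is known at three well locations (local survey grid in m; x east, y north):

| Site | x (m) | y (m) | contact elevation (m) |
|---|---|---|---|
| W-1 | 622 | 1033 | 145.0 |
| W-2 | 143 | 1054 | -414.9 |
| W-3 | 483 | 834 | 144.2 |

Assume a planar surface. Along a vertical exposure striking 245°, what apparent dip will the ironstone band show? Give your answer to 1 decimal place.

34.8°

Let the plane be z = a·x + b·y + c.
W-2−W-1: −479a + 21b = −559.9;  W-3−W-1: −139a − 199b = −0.8.
Solving gives a = 1.13433, b = −0.78830.
Unit vector along 245° is (sin 245°, cos 245°) = (-0.9063, -0.4226).
Slope in that direction = a·(-0.9063) + b·(-0.4226) = −0.69490.
Apparent dip = arctan|0.69490| = 34.8° (true dip is 54.1°, so apparent ≤ true as expected).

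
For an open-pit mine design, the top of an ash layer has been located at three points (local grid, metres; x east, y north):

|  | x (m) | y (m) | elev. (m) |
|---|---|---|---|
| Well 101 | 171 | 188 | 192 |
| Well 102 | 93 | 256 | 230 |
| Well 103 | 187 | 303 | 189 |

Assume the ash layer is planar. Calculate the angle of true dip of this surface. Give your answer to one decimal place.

Two edge vectors: Well 101→Well 102 = (-78, 68, 38), Well 101→Well 103 = (16, 115, -3).
Normal n = (Well 101→Well 102) × (Well 101→Well 103) = (-4574, 374, -10058).
So ∂z/∂x = −n_x/n_z = −0.45476 and ∂z/∂y = −n_y/n_z = 0.03718.
Gradient magnitude |∇z| = √(a² + b²) = √(0.20681 + 0.00138) = 0.45628.
True dip = arctan(0.45628) = 24.5°, dipping toward E (azimuth ≈ 095°).

24.5°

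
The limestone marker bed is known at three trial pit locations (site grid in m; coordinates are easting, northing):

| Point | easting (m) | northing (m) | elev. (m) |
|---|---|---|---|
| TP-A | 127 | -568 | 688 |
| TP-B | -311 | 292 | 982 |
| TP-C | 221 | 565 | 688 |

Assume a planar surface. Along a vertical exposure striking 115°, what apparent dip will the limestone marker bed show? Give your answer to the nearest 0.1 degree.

Two edge vectors: TP-A→TP-B = (-438, 860, 294), TP-A→TP-C = (94, 1133, 0).
Normal n = (TP-A→TP-B) × (TP-A→TP-C) = (-333102, 27636, -577094).
So ∂z/∂easting = −n_x/n_z = −0.57721 and ∂z/∂northing = −n_y/n_z = 0.04789.
Unit vector along 115° is (sin 115°, cos 115°) = (0.9063, -0.4226).
Slope in that direction = a·(0.9063) + b·(-0.4226) = −0.54336.
Apparent dip = arctan|0.54336| = 28.5° (true dip is 30.1°, so apparent ≤ true as expected).

28.5°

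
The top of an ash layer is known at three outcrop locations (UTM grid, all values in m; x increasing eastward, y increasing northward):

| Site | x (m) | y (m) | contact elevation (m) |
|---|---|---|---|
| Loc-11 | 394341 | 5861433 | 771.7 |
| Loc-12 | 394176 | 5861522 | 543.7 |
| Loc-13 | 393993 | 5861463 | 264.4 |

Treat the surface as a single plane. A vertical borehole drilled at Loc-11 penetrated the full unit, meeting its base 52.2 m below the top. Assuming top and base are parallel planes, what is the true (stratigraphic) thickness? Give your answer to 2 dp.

Two edge vectors: Loc-11→Loc-12 = (-165, 89, -228), Loc-11→Loc-13 = (-348, 30, -507.3).
Normal n = (Loc-11→Loc-12) × (Loc-11→Loc-13) = (-38309.7, -4360.5, 26022).
So ∂z/∂x = −n_x/n_z = 1.47220 and ∂z/∂y = −n_y/n_z = 0.16757.
|∇z| = √(a²+b²) = 1.48171, so dip δ = arctan(1.48171) = 55.98°.
True thickness = vertical thickness × cos δ = 52.2 × cos 55.98° = 29.20 m.

29.20 m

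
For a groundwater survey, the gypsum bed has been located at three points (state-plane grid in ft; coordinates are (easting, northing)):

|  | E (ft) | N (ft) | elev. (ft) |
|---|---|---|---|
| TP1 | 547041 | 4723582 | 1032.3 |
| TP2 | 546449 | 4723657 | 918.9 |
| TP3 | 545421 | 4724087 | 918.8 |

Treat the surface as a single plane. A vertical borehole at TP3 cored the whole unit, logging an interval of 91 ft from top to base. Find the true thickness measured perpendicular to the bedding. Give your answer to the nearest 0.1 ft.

Let the plane be z = a·E + b·N + c.
TP2−TP1: −592a + 75b = −113.4;  TP3−TP1: −1620a + 505b = −113.5.
Solving gives a = 0.27474, b = 0.65658.
|∇z| = √(a²+b²) = 0.71174, so dip δ = arctan(0.71174) = 35.44°.
True thickness = vertical thickness × cos δ = 91 × cos 35.44° = 74.1 ft.

74.1 ft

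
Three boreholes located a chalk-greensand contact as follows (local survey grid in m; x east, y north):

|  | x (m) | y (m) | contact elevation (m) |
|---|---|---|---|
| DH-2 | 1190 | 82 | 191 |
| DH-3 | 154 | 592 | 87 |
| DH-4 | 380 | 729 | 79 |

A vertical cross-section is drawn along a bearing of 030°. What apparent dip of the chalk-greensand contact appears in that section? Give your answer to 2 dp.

4.99°

Two edge vectors: DH-2→DH-3 = (-1036, 510, -104), DH-2→DH-4 = (-810, 647, -112).
Normal n = (DH-2→DH-3) × (DH-2→DH-4) = (10168, -31792, -257192).
So ∂z/∂x = −n_x/n_z = 0.03953 and ∂z/∂y = −n_y/n_z = −0.12361.
Unit vector along 030° is (sin 30°, cos 30°) = (0.5000, 0.8660).
Slope in that direction = a·(0.5000) + b·(0.8660) = −0.08728.
Apparent dip = arctan|0.08728| = 4.99° (true dip is 7.4°, so apparent ≤ true as expected).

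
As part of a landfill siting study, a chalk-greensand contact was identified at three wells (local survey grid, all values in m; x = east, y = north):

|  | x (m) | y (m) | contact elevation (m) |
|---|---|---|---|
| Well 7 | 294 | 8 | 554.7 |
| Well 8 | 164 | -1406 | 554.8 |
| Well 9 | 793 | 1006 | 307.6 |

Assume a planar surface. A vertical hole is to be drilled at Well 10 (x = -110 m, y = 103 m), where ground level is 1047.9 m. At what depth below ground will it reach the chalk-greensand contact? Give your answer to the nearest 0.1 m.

Two edge vectors: Well 7→Well 8 = (-130, -1414, 0.1), Well 7→Well 9 = (499, 998, -247.1).
Normal n = (Well 7→Well 8) × (Well 7→Well 9) = (349299.6, -32073.1, 575846).
So ∂z/∂x = −n_x/n_z = −0.606585 and ∂z/∂y = −n_y/n_z = 0.055697.
Intercept c from Well 7: 554.7 + 178.34 − 0.45 = 732.59.
At (-110, 103): z_contact = 66.72 + 5.74 + 732.59 = 805.05 m.
Depth below ground = 1047.9 − 805.05 = 242.8 m.

242.8 m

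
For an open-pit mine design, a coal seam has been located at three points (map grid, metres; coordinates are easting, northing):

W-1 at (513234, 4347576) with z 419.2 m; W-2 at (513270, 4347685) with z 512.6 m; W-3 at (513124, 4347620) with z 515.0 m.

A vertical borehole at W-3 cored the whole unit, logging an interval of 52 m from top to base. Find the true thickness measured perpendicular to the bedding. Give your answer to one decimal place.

34.7 m

Let the plane be z = a·easting + b·northing + c.
W-2−W-1: 36a + 109b = 93.4;  W-3−W-1: −110a + 44b = 95.8.
Solving gives a = −0.46652, b = 1.01096.
|∇z| = √(a²+b²) = 1.11341, so dip δ = arctan(1.11341) = 48.07°.
True thickness = vertical thickness × cos δ = 52 × cos 48.07° = 34.7 m.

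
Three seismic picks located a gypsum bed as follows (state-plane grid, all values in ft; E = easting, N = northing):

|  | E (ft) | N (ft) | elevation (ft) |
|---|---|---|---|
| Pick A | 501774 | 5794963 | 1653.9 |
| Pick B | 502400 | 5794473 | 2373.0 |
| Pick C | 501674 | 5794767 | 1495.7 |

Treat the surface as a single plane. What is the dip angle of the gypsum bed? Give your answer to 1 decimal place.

52.0°

Let the plane be z = a·E + b·N + c.
Pick B−Pick A: 626a − 490b = 719.1;  Pick C−Pick A: −100a − 196b = −158.2.
Solving gives a = 1.27237, b = 0.15797.
Gradient magnitude |∇z| = √(a² + b²) = √(1.61894 + 0.02496) = 1.28214.
True dip = arctan(1.28214) = 52.0°, dipping toward W (azimuth ≈ 263°).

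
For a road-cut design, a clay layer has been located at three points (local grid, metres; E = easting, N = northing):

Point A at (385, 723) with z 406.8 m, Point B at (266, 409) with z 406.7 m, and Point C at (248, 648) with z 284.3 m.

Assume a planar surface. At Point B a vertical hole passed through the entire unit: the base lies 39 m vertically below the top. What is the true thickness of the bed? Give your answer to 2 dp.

Let the plane be z = a·E + b·N + c.
Point B−Point A: −119a − 314b = −0.1;  Point C−Point A: −137a − 75b = −122.5.
Solving gives a = 1.12802, b = −0.42718.
|∇z| = √(a²+b²) = 1.20619, so dip δ = arctan(1.20619) = 50.34°.
True thickness = vertical thickness × cos δ = 39 × cos 50.34° = 24.89 m.

24.89 m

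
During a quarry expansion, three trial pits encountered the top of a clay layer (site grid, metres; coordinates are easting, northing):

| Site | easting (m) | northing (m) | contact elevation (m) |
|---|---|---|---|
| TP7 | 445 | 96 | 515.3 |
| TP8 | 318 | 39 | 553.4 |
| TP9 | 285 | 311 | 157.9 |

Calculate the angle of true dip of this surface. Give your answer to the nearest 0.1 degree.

55.5°

Let the plane be z = a·easting + b·northing + c.
TP8−TP7: −127a − 57b = 38.1;  TP9−TP7: −160a + 215b = −357.4.
Solving gives a = 0.33439, b = −1.41347.
Gradient magnitude |∇z| = √(a² + b²) = √(0.11182 + 1.99791) = 1.45249.
True dip = arctan(1.45249) = 55.5°, dipping toward NNW (azimuth ≈ 347°).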